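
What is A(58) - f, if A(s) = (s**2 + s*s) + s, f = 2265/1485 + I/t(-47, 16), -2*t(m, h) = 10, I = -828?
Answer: 3276343/495 ≈ 6618.9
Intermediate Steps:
t(m, h) = -5 (t(m, h) = -1/2*10 = -5)
f = 82727/495 (f = 2265/1485 - 828/(-5) = 2265*(1/1485) - 828*(-1/5) = 151/99 + 828/5 = 82727/495 ≈ 167.13)
A(s) = s + 2*s**2 (A(s) = (s**2 + s**2) + s = 2*s**2 + s = s + 2*s**2)
A(58) - f = 58*(1 + 2*58) - 1*82727/495 = 58*(1 + 116) - 82727/495 = 58*117 - 82727/495 = 6786 - 82727/495 = 3276343/495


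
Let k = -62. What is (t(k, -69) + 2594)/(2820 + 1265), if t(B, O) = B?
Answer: 2532/4085 ≈ 0.61983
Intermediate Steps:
(t(k, -69) + 2594)/(2820 + 1265) = (-62 + 2594)/(2820 + 1265) = 2532/4085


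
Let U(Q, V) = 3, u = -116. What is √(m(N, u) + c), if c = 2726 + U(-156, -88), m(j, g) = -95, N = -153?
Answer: √2634 ≈ 51.323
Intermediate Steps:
c = 2729 (c = 2726 + 3 = 2729)
√(m(N, u) + c) = √(-95 + 2729) = √2634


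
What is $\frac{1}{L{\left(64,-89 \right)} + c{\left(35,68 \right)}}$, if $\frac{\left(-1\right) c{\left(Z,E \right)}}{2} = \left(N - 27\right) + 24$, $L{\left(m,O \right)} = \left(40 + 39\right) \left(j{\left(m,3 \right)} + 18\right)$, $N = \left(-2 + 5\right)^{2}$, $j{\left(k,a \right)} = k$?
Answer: $\frac{1}{6466} \approx 0.00015466$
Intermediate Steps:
$N = 9$ ($N = 3^{2} = 9$)
$L{\left(m,O \right)} = 1422 + 79 m$ ($L{\left(m,O \right)} = \left(40 + 39\right) \left(m + 18\right) = 79 \left(18 + m\right) = 1422 + 79 m$)
$c{\left(Z,E \right)} = -12$ ($c{\left(Z,E \right)} = - 2 \left(\left(9 - 27\right) + 24\right) = - 2 \left(-18 + 24\right) = \left(-2\right) 6 = -12$)
$\frac{1}{L{\left(64,-89 \right)} + c{\left(35,68 \right)}} = \frac{1}{\left(1422 + 79 \cdot 64\right) - 12} = \frac{1}{\left(1422 + 5056\right) - 12} = \frac{1}{6478 - 12} = \frac{1}{6466}$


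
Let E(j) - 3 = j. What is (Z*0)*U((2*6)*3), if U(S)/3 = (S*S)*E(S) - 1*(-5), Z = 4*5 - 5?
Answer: 0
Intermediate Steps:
E(j) = 3 + j
Z = 15 (Z = 20 - 5 = 15)
U(S) = 15 + 3*S²*(3 + S) (U(S) = 3*((S*S)*(3 + S) - 1*(-5)) = 3*(S²*(3 + S) + 5) = 3*(5 + S²*(3 + S)) = 15 + 3*S²*(3 + S))
(Z*0)*U((2*6)*3) = (15*0)*(15 + 3*((2*6)*3)²*(3 + (2*6)*3)) = 0*(15 + 3*(12*3)²*(3 + 12*3)) = 0*(15 + 3*36²*(3 + 36)) = 0*(15 + 3*1296*39) = 0*(15 + 151632) = 0*151647 = 0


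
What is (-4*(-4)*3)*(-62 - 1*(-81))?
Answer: 912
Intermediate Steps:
(-4*(-4)*3)*(-62 - 1*(-81)) = (16*3)*(-62 + 81) = 48*19 = 912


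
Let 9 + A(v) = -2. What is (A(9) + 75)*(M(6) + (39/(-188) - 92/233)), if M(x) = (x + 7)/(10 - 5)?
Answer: 7000592/54755 ≈ 127.85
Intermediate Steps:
A(v) = -11 (A(v) = -9 - 2 = -11)
M(x) = 7/5 + x/5 (M(x) = (7 + x)/5 = (7 + x)*(⅕) = 7/5 + x/5)
(A(9) + 75)*(M(6) + (39/(-188) - 92/233)) = (-11 + 75)*((7/5 + (⅕)*6) + (39/(-188) - 92/233)) = 64*((7/5 + 6/5) + (39*(-1/188) - 92*1/233)) = 64*(13/5 + (-39/188 - 92/233)) = 64*(13/5 - 26383/43804) = 64*(437537/219020) = 7000592/54755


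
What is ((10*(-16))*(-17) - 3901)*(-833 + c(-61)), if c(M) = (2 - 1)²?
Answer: 982592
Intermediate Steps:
c(M) = 1 (c(M) = 1² = 1)
((10*(-16))*(-17) - 3901)*(-833 + c(-61)) = ((10*(-16))*(-17) - 3901)*(-833 + 1) = (-160*(-17) - 3901)*(-832) = (2720 - 3901)*(-832) = -1181*(-832) = 982592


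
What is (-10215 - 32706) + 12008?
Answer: -30913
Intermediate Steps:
(-10215 - 32706) + 12008 = -42921 + 12008 = -30913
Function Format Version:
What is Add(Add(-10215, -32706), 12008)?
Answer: -30913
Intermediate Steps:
Add(Add(-10215, -32706), 12008) = Add(-42921, 12008) = -30913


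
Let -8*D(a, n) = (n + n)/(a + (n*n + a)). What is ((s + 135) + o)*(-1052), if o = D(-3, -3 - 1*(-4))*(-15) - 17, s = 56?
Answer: -182259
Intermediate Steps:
D(a, n) = -n/(4*(n² + 2*a)) (D(a, n) = -(n + n)/(8*(a + (n*n + a))) = -2*n/(8*(a + (n² + a))) = -2*n/(8*(a + (a + n²))) = -2*n/(8*(n² + 2*a)) = -n/(4*(n² + 2*a)))
o = -71/4 (o = -(-3 - 1*(-4))/(4*(-3 - 1*(-4))² + 8*(-3))*(-15) - 17 = -(-3 + 4)/(4*(-3 + 4)² - 24)*(-15) - 17 = -1*1/(4*1² - 24)*(-15) - 17 = -1*1/(4*1 - 24)*(-15) - 17 = -1*1/(4 - 24)*(-15) - 17 = -1*1/(-20)*(-15) - 17 = -1*1*(-1/20)*(-15) - 17 = (1/20)*(-15) - 17 = -¾ - 17 = -71/4 ≈ -17.750)
((s + 135) + o)*(-1052) = ((56 + 135) - 71/4)*(-1052) = (191 - 71/4)*(-1052) = (693/4)*(-1052) = -182259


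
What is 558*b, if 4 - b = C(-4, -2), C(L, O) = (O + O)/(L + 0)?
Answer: 1674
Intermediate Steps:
C(L, O) = 2*O/L (C(L, O) = (2*O)/L = 2*O/L)
b = 3 (b = 4 - 2*(-2)/(-4) = 4 - 2*(-2)*(-1)/4 = 4 - 1*1 = 4 - 1 = 3)
558*b = 558*3 = 1674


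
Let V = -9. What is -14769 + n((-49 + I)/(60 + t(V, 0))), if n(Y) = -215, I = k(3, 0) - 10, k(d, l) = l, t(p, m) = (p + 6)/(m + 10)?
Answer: -14984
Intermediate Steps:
t(p, m) = (6 + p)/(10 + m)
I = -10 (I = 0 - 10 = -10)
-14769 + n((-49 + I)/(60 + t(V, 0))) = -14769 - 215 = -14984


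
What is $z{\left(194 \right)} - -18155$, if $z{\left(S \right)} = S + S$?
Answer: $18543$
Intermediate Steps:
$z{\left(S \right)} = 2 S$
$z{\left(194 \right)} - -18155 = 2 \cdot 194 - -18155 = 388 + 18155 = 18543$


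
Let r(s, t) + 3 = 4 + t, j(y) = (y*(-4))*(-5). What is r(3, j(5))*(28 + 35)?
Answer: 6363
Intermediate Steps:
j(y) = 20*y (j(y) = -4*y*(-5) = 20*y)
r(s, t) = 1 + t (r(s, t) = -3 + (4 + t) = 1 + t)
r(3, j(5))*(28 + 35) = (1 + 20*5)*(28 + 35) = (1 + 100)*63 = 101*63 = 6363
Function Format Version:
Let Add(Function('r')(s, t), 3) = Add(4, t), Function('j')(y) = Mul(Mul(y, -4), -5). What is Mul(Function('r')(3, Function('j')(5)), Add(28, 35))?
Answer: 6363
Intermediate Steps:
Function('j')(y) = Mul(20, y) (Function('j')(y) = Mul(Mul(-4, y), -5) = Mul(20, y))
Function('r')(s, t) = Add(1, t) (Function('r')(s, t) = Add(-3, Add(4, t)) = Add(1, t))
Mul(Function('r')(3, Function('j')(5)), Add(28, 35)) = Mul(Add(1, Mul(20, 5)), Add(28, 35)) = Mul(Add(1, 100), 63) = Mul(101, 63) = 6363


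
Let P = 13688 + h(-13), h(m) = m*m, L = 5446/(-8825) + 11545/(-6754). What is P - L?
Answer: 826071987759/59604050 ≈ 13859.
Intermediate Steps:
L = -138666909/59604050 (L = 5446*(-1/8825) + 11545*(-1/6754) = -5446/8825 - 11545/6754 = -138666909/59604050 ≈ -2.3265)
h(m) = m²
P = 13857 (P = 13688 + (-13)² = 13688 + 169 = 13857)
P - L = 13857 - 1*(-138666909/59604050) = 13857 + 138666909/59604050 = 826071987759/59604050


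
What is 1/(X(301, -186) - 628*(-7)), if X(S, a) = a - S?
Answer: 1/3909 ≈ 0.00025582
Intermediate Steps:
1/(X(301, -186) - 628*(-7)) = 1/((-186 - 1*301) - 628*(-7)) = 1/((-186 - 301) + 4396) = 1/(-487 + 4396) = 1/3909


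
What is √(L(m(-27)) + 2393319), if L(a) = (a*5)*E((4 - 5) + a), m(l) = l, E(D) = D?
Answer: √2397099 ≈ 1548.3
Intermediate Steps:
L(a) = 5*a*(-1 + a) (L(a) = (a*5)*((4 - 5) + a) = (5*a)*(-1 + a) = 5*a*(-1 + a))
√(L(m(-27)) + 2393319) = √(5*(-27)*(-1 - 27) + 2393319) = √(5*(-27)*(-28) + 2393319) = √(3780 + 2393319) = √2397099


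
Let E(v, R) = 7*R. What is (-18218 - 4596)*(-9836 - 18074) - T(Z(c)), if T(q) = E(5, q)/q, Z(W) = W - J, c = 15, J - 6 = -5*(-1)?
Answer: 636738733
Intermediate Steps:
J = 11 (J = 6 - 5*(-1) = 6 + 5 = 11)
Z(W) = -11 + W (Z(W) = W - 1*11 = W - 11 = -11 + W)
T(q) = 7 (T(q) = (7*q)/q = 7)
(-18218 - 4596)*(-9836 - 18074) - T(Z(c)) = (-18218 - 4596)*(-9836 - 18074) - 1*7 = -22814*(-27910) - 7 = 636738740 - 7 = 636738733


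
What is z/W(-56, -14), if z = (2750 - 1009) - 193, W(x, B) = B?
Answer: -774/7 ≈ -110.57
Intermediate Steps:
z = 1548 (z = 1741 - 193 = 1548)
z/W(-56, -14) = 1548/(-14) = 1548*(-1/14) = -774/7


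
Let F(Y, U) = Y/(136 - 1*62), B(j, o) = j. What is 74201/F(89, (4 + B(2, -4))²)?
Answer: 5490874/89 ≈ 61695.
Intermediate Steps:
F(Y, U) = Y/74 (F(Y, U) = Y/(136 - 62) = Y/74)
74201/F(89, (4 + B(2, -4))²) = 74201/(((1/74)*89)) = 74201/(89/74) = 74201*(74/89) = 5490874/89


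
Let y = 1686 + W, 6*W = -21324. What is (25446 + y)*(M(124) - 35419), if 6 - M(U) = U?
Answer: -837891386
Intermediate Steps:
W = -3554 (W = (⅙)*(-21324) = -3554)
M(U) = 6 - U
y = -1868 (y = 1686 - 3554 = -1868)
(25446 + y)*(M(124) - 35419) = (25446 - 1868)*((6 - 1*124) - 35419) = 23578*((6 - 124) - 35419) = 23578*(-118 - 35419) = 23578*(-35537) = -837891386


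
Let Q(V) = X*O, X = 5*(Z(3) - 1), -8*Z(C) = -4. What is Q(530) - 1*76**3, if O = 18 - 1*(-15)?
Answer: -878117/2 ≈ -4.3906e+5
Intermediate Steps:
Z(C) = 1/2 (Z(C) = -1/8*(-4) = 1/2)
O = 33 (O = 18 + 15 = 33)
X = -5/2 (X = 5*(1/2 - 1) = 5*(-1/2) = -5/2 ≈ -2.5000)
Q(V) = -165/2 (Q(V) = -5/2*33 = -165/2)
Q(530) - 1*76**3 = -165/2 - 1*76**3 = -165/2 - 1*438976 = -165/2 - 438976 = -878117/2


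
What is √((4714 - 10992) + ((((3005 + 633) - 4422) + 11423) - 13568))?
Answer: 3*I*√1023 ≈ 95.953*I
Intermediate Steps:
√((4714 - 10992) + ((((3005 + 633) - 4422) + 11423) - 13568)) = √(-6278 + (((3638 - 4422) + 11423) - 13568)) = √(-6278 + ((-784 + 11423) - 13568)) = √(-6278 + (10639 - 13568)) = √(-6278 - 2929) = √(-9207) = 3*I*√1023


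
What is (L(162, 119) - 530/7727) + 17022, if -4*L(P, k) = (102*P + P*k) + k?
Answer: 248552289/30908 ≈ 8041.7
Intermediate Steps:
L(P, k) = -51*P/2 - k/4 - P*k/4 (L(P, k) = -((102*P + P*k) + k)/4 = -(k + 102*P + P*k)/4 = -51*P/2 - k/4 - P*k/4)
(L(162, 119) - 530/7727) + 17022 = ((-51/2*162 - ¼*119 - ¼*162*119) - 530/7727) + 17022 = ((-4131 - 119/4 - 9639/2) - 530*1/7727) + 17022 = (-35921/4 - 530/7727) + 17022 = -277563687/30908 + 17022 = 248552289/30908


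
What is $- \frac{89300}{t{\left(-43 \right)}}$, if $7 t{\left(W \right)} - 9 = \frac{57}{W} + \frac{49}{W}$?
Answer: $- \frac{26879300}{281} \approx -95656.0$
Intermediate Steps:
$t{\left(W \right)} = \frac{9}{7} + \frac{106}{7 W}$ ($t{\left(W \right)} = \frac{9}{7} + \frac{\frac{57}{W} + \frac{49}{W}}{7} = \frac{9}{7} + \frac{106 \frac{1}{W}}{7} = \frac{9}{7} + \frac{106}{7 W}$)
$- \frac{89300}{t{\left(-43 \right)}} = - \frac{89300}{\frac{1}{7} \frac{1}{-43} \left(106 + 9 \left(-43\right)\right)} = - \frac{89300}{\frac{1}{7} \left(- \frac{1}{43}\right) \left(106 - 387\right)} = - \frac{89300}{\frac{1}{7} \left(- \frac{1}{43}\right) \left(-281\right)} = - \frac{89300}{\frac{281}{301}} = \left(-89300\right) \frac{301}{281} = - \frac{26879300}{281}$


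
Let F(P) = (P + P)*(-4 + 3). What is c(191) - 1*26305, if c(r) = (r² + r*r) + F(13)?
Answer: 46631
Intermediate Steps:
F(P) = -2*P (F(P) = (2*P)*(-1) = -2*P)
c(r) = -26 + 2*r² (c(r) = (r² + r*r) - 2*13 = (r² + r²) - 26 = 2*r² - 26 = -26 + 2*r²)
c(191) - 1*26305 = (-26 + 2*191²) - 1*26305 = (-26 + 2*36481) - 26305 = (-26 + 72962) - 26305 = 72936 - 26305 = 46631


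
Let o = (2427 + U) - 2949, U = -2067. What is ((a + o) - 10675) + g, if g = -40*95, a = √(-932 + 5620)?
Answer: -17064 + 4*√293 ≈ -16996.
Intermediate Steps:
a = 4*√293 (a = √4688 = 4*√293 ≈ 68.469)
o = -2589 (o = (2427 - 2067) - 2949 = 360 - 2949 = -2589)
g = -3800
((a + o) - 10675) + g = ((4*√293 - 2589) - 10675) - 3800 = ((-2589 + 4*√293) - 10675) - 3800 = (-13264 + 4*√293) - 3800 = -17064 + 4*√293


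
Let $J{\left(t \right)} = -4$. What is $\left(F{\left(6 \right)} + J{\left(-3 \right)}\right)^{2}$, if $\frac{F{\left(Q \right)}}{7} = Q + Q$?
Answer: $6400$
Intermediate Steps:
$F{\left(Q \right)} = 14 Q$ ($F{\left(Q \right)} = 7 \left(Q + Q\right) = 7 \cdot 2 Q = 14 Q$)
$\left(F{\left(6 \right)} + J{\left(-3 \right)}\right)^{2} = \left(14 \cdot 6 - 4\right)^{2} = \left(84 - 4\right)^{2} = 80^{2} = 6400$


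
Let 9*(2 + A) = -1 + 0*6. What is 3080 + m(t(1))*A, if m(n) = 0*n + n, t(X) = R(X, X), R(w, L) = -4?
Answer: 27796/9 ≈ 3088.4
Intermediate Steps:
t(X) = -4
m(n) = n (m(n) = 0 + n = n)
A = -19/9 (A = -2 + (-1 + 0*6)/9 = -2 + (-1 + 0)/9 = -2 + (⅑)*(-1) = -2 - ⅑ = -19/9 ≈ -2.1111)
3080 + m(t(1))*A = 3080 - 4*(-19/9) = 3080 + 76/9 = 27796/9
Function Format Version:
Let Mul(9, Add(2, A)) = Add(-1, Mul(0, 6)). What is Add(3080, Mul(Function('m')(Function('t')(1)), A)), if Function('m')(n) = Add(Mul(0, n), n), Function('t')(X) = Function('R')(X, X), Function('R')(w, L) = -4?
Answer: Rational(27796, 9) ≈ 3088.4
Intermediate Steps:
Function('t')(X) = -4
Function('m')(n) = n (Function('m')(n) = Add(0, n) = n)
A = Rational(-19, 9) (A = Add(-2, Mul(Rational(1, 9), Add(-1, Mul(0, 6)))) = Add(-2, Mul(Rational(1, 9), Add(-1, 0))) = Add(-2, Mul(Rational(1, 9), -1)) = Add(-2, Rational(-1, 9)) = Rational(-19, 9) ≈ -2.1111)
Add(3080, Mul(Function('m')(Function('t')(1)), A)) = Add(3080, Mul(-4, Rational(-19, 9))) = Add(3080, Rational(76, 9)) = Rational(27796, 9)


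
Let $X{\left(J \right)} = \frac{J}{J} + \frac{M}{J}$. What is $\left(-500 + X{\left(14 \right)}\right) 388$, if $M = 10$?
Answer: $- \frac{1353344}{7} \approx -1.9333 \cdot 10^{5}$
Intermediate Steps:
$X{\left(J \right)} = 1 + \frac{10}{J}$ ($X{\left(J \right)} = \frac{J}{J} + \frac{10}{J} = 1 + \frac{10}{J}$)
$\left(-500 + X{\left(14 \right)}\right) 388 = \left(-500 + \frac{10 + 14}{14}\right) 388 = \left(-500 + \frac{1}{14} \cdot 24\right) 388 = \left(-500 + \frac{12}{7}\right) 388 = \left(- \frac{3488}{7}\right) 388 = - \frac{1353344}{7}$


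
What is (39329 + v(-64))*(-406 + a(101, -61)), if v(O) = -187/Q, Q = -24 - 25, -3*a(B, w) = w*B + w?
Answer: 3214749744/49 ≈ 6.5607e+7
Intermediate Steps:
a(B, w) = -w/3 - B*w/3 (a(B, w) = -(w*B + w)/3 = -(B*w + w)/3 = -(w + B*w)/3 = -w/3 - B*w/3)
Q = -49
v(O) = 187/49 (v(O) = -187/(-49) = -187*(-1/49) = 187/49)
(39329 + v(-64))*(-406 + a(101, -61)) = (39329 + 187/49)*(-406 - ⅓*(-61)*(1 + 101)) = 1927308*(-406 - ⅓*(-61)*102)/49 = 1927308*(-406 + 2074)/49 = (1927308/49)*1668 = 3214749744/49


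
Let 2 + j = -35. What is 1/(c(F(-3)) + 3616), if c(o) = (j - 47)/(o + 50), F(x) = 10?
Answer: 5/18073 ≈ 0.00027666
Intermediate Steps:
j = -37 (j = -2 - 35 = -37)
c(o) = -84/(50 + o) (c(o) = (-37 - 47)/(o + 50) = -84/(50 + o))
1/(c(F(-3)) + 3616) = 1/(-84/(50 + 10) + 3616) = 1/(-84/60 + 3616) = 1/(-84*1/60 + 3616) = 1/(-7/5 + 3616) = 1/(18073/5) = 5/18073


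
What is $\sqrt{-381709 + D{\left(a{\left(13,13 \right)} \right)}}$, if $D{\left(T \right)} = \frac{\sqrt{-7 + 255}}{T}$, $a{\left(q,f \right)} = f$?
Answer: $\frac{\sqrt{-64508821 + 26 \sqrt{62}}}{13} \approx 617.83 i$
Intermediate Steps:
$D{\left(T \right)} = \frac{2 \sqrt{62}}{T}$ ($D{\left(T \right)} = \frac{\sqrt{248}}{T} = \frac{2 \sqrt{62}}{T}$)
$\sqrt{-381709 + D{\left(a{\left(13,13 \right)} \right)}} = \sqrt{-381709 + \frac{2 \sqrt{62}}{13}}$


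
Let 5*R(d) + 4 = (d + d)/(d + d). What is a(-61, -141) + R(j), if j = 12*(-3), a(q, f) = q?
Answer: -308/5 ≈ -61.600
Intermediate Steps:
j = -36
R(d) = -3/5 (R(d) = -4/5 + ((d + d)/(d + d))/5 = -4/5 + ((2*d)/((2*d)))/5 = -4/5 + ((2*d)*(1/(2*d)))/5 = -4/5 + (1/5)*1 = -4/5 + 1/5 = -3/5)
a(-61, -141) + R(j) = -61 - 3/5 = -308/5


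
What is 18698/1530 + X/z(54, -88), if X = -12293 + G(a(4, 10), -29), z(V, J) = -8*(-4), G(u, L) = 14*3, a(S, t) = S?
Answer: -9072847/24480 ≈ -370.62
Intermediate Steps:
G(u, L) = 42
z(V, J) = 32
X = -12251 (X = -12293 + 42 = -12251)
18698/1530 + X/z(54, -88) = 18698/1530 - 12251/32 = 18698*(1/1530) - 12251*1/32 = 9349/765 - 12251/32 = -9072847/24480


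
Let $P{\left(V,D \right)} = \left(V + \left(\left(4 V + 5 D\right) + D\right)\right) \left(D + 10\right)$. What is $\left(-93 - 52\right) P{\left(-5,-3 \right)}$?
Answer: $43645$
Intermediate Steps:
$P{\left(V,D \right)} = \left(10 + D\right) \left(5 V + 6 D\right)$ ($P{\left(V,D \right)} = \left(V + \left(4 V + 6 D\right)\right) \left(10 + D\right) = \left(5 V + 6 D\right) \left(10 + D\right) = \left(10 + D\right) \left(5 V + 6 D\right)$)
$\left(-93 - 52\right) P{\left(-5,-3 \right)} = \left(-93 - 52\right) \left(6 \left(-3\right)^{2} + 50 \left(-5\right) + 60 \left(-3\right) + 5 \left(-3\right) \left(-5\right)\right) = - 145 \left(6 \cdot 9 - 250 - 180 + 75\right) = - 145 \left(54 - 250 - 180 + 75\right) = \left(-145\right) \left(-301\right) = 43645$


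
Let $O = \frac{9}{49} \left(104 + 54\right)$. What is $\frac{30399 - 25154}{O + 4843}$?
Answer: $\frac{257005}{238729} \approx 1.0766$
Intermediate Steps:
$O = \frac{1422}{49}$ ($O = 9 \cdot \frac{1}{49} \cdot 158 = \frac{9}{49} \cdot 158 = \frac{1422}{49} \approx 29.02$)
$\frac{30399 - 25154}{O + 4843} = \frac{30399 - 25154}{\frac{1422}{49} + 4843} = \frac{5245}{\frac{238729}{49}} = 5245 \cdot \frac{49}{238729} = \frac{257005}{238729}$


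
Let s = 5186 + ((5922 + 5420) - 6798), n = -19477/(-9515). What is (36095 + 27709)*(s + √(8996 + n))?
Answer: 620812920 + 63804*√814640207755/9515 ≈ 6.2687e+8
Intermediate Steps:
n = 19477/9515 (n = -19477*(-1/9515) = 19477/9515 ≈ 2.0470)
s = 9730 (s = 5186 + (11342 - 6798) = 5186 + 4544 = 9730)
(36095 + 27709)*(s + √(8996 + n)) = (36095 + 27709)*(9730 + √(8996 + 19477/9515)) = 63804*(9730 + √(85616417/9515)) = 63804*(9730 + √814640207755/9515) = 620812920 + 63804*√814640207755/9515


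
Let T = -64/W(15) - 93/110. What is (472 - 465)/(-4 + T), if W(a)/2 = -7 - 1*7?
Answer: -5390/1971 ≈ -2.7347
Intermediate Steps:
W(a) = -28 (W(a) = 2*(-7 - 1*7) = 2*(-7 - 7) = 2*(-14) = -28)
T = 1109/770 (T = -64/(-28) - 93/110 = -64*(-1/28) - 93*1/110 = 16/7 - 93/110 = 1109/770 ≈ 1.4403)
(472 - 465)/(-4 + T) = (472 - 465)/(-4 + 1109/770) = 7/(-1971/770) = 7*(-770/1971) = -5390/1971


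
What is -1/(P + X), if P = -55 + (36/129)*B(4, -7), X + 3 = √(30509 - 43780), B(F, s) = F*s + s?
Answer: 125302/33029475 + 1849*I*√13271/33029475 ≈ 0.0037936 + 0.0064489*I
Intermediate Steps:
B(F, s) = s + F*s
X = -3 + I*√13271 (X = -3 + √(30509 - 43780) = -3 + √(-13271) = -3 + I*√13271 ≈ -3.0 + 115.2*I)
P = -2785/43 (P = -55 + (36/129)*(-7*(1 + 4)) = -55 + (36*(1/129))*(-7*5) = -55 + (12/43)*(-35) = -55 - 420/43 = -2785/43 ≈ -64.767)
-1/(P + X) = -1/(-2785/43 + (-3 + I*√13271)) = -1/(-2914/43 + I*√13271)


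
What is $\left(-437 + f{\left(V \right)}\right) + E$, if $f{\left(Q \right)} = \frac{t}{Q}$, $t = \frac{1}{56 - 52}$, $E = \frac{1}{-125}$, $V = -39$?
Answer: $- \frac{8521781}{19500} \approx -437.01$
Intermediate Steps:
$E = - \frac{1}{125} \approx -0.008$
$t = \frac{1}{4} \approx 0.25$
$f{\left(Q \right)} = \frac{1}{4 Q}$
$\left(-437 + f{\left(V \right)}\right) + E = \left(-437 + \frac{1}{4 \left(-39\right)}\right) - \frac{1}{125} = \left(-437 + \frac{1}{4} \left(- \frac{1}{39}\right)\right) - \frac{1}{125} = \left(-437 - \frac{1}{156}\right) - \frac{1}{125} = - \frac{68173}{156} - \frac{1}{125} = - \frac{8521781}{19500}$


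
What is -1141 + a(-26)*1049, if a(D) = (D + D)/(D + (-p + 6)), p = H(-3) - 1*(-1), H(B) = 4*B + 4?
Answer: 3055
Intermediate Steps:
H(B) = 4 + 4*B
p = -7 (p = (4 + 4*(-3)) - 1*(-1) = (4 - 12) + 1 = -8 + 1 = -7)
a(D) = 2*D/(13 + D) (a(D) = (D + D)/(D + (-1*(-7) + 6)) = (2*D)/(D + (7 + 6)) = (2*D)/(D + 13) = (2*D)/(13 + D) = 2*D/(13 + D))
-1141 + a(-26)*1049 = -1141 + (2*(-26)/(13 - 26))*1049 = -1141 + (2*(-26)/(-13))*1049 = -1141 + (2*(-26)*(-1/13))*1049 = -1141 + 4*1049 = -1141 + 4196 = 3055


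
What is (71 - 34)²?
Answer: 1369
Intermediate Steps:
(71 - 34)² = 37² = 1369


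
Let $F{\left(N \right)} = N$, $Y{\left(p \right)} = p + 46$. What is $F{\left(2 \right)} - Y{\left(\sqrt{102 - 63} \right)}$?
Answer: $-44 - \sqrt{39} \approx -50.245$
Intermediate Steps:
$Y{\left(p \right)} = 46 + p$
$F{\left(2 \right)} - Y{\left(\sqrt{102 - 63} \right)} = 2 - \left(46 + \sqrt{102 - 63}\right) = 2 - \left(46 + \sqrt{39}\right) = -44 - \sqrt{39}$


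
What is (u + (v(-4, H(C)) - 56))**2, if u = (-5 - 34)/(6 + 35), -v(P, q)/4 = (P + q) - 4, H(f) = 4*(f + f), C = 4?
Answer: 39325441/1681 ≈ 23394.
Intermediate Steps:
H(f) = 8*f (H(f) = 4*(2*f) = 8*f)
v(P, q) = 16 - 4*P - 4*q (v(P, q) = -4*((P + q) - 4) = -4*(-4 + P + q) = 16 - 4*P - 4*q)
u = -39/41 ≈ -0.95122
(u + (v(-4, H(C)) - 56))**2 = (-39/41 + ((16 - 4*(-4) - 32*4) - 56))**2 = (-39/41 + ((16 + 16 - 4*32) - 56))**2 = (-39/41 + ((16 + 16 - 128) - 56))**2 = (-39/41 + (-96 - 56))**2 = (-39/41 - 152)**2 = (-6271/41)**2 = 39325441/1681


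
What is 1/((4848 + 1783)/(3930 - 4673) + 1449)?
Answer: 743/1069976 ≈ 0.00069441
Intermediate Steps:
1/((4848 + 1783)/(3930 - 4673) + 1449) = 1/(6631/(-743) + 1449) = 1/(6631*(-1/743) + 1449) = 1/(-6631/743 + 1449) = 1/(1069976/743) = 743/1069976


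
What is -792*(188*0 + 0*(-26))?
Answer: 0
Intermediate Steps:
-792*(188*0 + 0*(-26)) = -792*(0 + 0) = -792*0 = 0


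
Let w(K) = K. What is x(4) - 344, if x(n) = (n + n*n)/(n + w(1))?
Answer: -340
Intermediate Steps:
x(n) = (n + n**2)/(1 + n) (x(n) = (n + n*n)/(n + 1) = (n + n**2)/(1 + n))
x(4) - 344 = 4 - 344 = -340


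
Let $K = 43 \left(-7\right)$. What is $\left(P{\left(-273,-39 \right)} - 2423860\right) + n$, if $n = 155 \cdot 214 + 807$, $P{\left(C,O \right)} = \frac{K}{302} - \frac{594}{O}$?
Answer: $- \frac{9382624775}{3926} \approx -2.3899 \cdot 10^{6}$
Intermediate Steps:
$K = -301$
$P{\left(C,O \right)} = - \frac{301}{302} - \frac{594}{O}$
$n = 33977$ ($n = 33170 + 807 = 33977$)
$\left(P{\left(-273,-39 \right)} - 2423860\right) + n = \left(\left(- \frac{301}{302} - \frac{594}{-39}\right) - 2423860\right) + 33977 = \left(\left(- \frac{301}{302} - - \frac{198}{13}\right) - 2423860\right) + 33977 = \left(\left(- \frac{301}{302} + \frac{198}{13}\right) - 2423860\right) + 33977 = \left(\frac{55883}{3926} - 2423860\right) + 33977 = - \frac{9516018477}{3926} + 33977 = - \frac{9382624775}{3926}$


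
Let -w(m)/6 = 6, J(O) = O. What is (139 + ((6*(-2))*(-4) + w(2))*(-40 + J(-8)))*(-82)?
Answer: 35834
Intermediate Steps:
w(m) = -36 (w(m) = -6*6 = -36)
(139 + ((6*(-2))*(-4) + w(2))*(-40 + J(-8)))*(-82) = (139 + ((6*(-2))*(-4) - 36)*(-40 - 8))*(-82) = (139 + (-12*(-4) - 36)*(-48))*(-82) = (139 + (48 - 36)*(-48))*(-82) = (139 + 12*(-48))*(-82) = (139 - 576)*(-82) = -437*(-82) = 35834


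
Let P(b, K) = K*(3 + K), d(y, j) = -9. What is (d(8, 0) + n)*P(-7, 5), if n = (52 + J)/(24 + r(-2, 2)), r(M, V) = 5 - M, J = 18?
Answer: -8360/31 ≈ -269.68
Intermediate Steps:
n = 70/31 (n = (52 + 18)/(24 + (5 - 1*(-2))) = 70/(24 + (5 + 2)) = 70/(24 + 7) = 70/31 ≈ 2.2581)
(d(8, 0) + n)*P(-7, 5) = (-9 + 70/31)*(5*(3 + 5)) = -1045*8/31 = -209/31*40 = -8360/31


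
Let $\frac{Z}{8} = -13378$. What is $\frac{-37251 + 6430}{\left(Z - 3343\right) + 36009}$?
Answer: $\frac{1813}{4374} \approx 0.41449$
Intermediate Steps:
$Z = -107024$ ($Z = 8 \left(-13378\right) = -107024$)
$\frac{-37251 + 6430}{\left(Z - 3343\right) + 36009} = \frac{-37251 + 6430}{\left(-107024 - 3343\right) + 36009} = - \frac{30821}{\left(-107024 - 3343\right) + 36009} = - \frac{30821}{-110367 + 36009} = - \frac{30821}{-74358} = \left(-30821\right) \left(- \frac{1}{74358}\right) = \frac{1813}{4374}$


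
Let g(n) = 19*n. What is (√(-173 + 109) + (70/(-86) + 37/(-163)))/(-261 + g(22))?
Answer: -7296/1100413 + 8*I/157 ≈ -0.0066302 + 0.050955*I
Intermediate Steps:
(√(-173 + 109) + (70/(-86) + 37/(-163)))/(-261 + g(22)) = (√(-173 + 109) + (70/(-86) + 37/(-163)))/(-261 + 19*22) = (√(-64) + (70*(-1/86) + 37*(-1/163)))/(-261 + 418) = (8*I + (-35/43 - 37/163))/157 = (8*I - 7296/7009)*(1/157) = (-7296/7009 + 8*I)*(1/157) = -7296/1100413 + 8*I/157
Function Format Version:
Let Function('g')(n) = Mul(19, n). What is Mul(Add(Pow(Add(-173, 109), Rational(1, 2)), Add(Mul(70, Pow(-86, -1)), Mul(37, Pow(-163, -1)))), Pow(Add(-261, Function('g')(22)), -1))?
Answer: Add(Rational(-7296, 1100413), Mul(Rational(8, 157), I)) ≈ Add(-0.0066302, Mul(0.050955, I))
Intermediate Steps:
Mul(Add(Pow(Add(-173, 109), Rational(1, 2)), Add(Mul(70, Pow(-86, -1)), Mul(37, Pow(-163, -1)))), Pow(Add(-261, Function('g')(22)), -1)) = Mul(Add(Pow(Add(-173, 109), Rational(1, 2)), Add(Mul(70, Pow(-86, -1)), Mul(37, Pow(-163, -1)))), Pow(Add(-261, Mul(19, 22)), -1)) = Mul(Add(Pow(-64, Rational(1, 2)), Add(Mul(70, Rational(-1, 86)), Mul(37, Rational(-1, 163)))), Pow(Add(-261, 418), -1)) = Mul(Add(Mul(8, I), Add(Rational(-35, 43), Rational(-37, 163))), Pow(157, -1)) = Mul(Add(Mul(8, I), Rational(-7296, 7009)), Rational(1, 157)) = Mul(Add(Rational(-7296, 7009), Mul(8, I)), Rational(1, 157)) = Add(Rational(-7296, 1100413), Mul(Rational(8, 157), I))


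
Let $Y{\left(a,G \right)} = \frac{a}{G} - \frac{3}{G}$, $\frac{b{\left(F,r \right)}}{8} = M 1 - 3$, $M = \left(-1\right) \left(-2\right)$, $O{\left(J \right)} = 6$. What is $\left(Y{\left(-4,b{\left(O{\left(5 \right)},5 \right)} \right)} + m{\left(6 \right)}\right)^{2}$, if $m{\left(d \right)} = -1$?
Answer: $\frac{1}{64} \approx 0.015625$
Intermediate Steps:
$M = 2$
$b{\left(F,r \right)} = -8$ ($b{\left(F,r \right)} = 8 \left(2 \cdot 1 - 3\right) = 8 \left(2 - 3\right) = 8 \left(-1\right) = -8$)
$Y{\left(a,G \right)} = - \frac{3}{G} + \frac{a}{G}$
$\left(Y{\left(-4,b{\left(O{\left(5 \right)},5 \right)} \right)} + m{\left(6 \right)}\right)^{2} = \left(\frac{-3 - 4}{-8} - 1\right)^{2} = \left(\left(- \frac{1}{8}\right) \left(-7\right) - 1\right)^{2} = \left(\frac{7}{8} - 1\right)^{2} = \left(- \frac{1}{8}\right)^{2} = \frac{1}{64}$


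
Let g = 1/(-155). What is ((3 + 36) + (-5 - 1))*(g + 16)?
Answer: 81807/155 ≈ 527.79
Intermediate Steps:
g = -1/155 ≈ -0.0064516
((3 + 36) + (-5 - 1))*(g + 16) = ((3 + 36) + (-5 - 1))*(-1/155 + 16) = (39 - 6)*(2479/155) = 33*(2479/155) = 81807/155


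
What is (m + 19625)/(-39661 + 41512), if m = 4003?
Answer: 7876/617 ≈ 12.765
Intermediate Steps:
(m + 19625)/(-39661 + 41512) = (4003 + 19625)/(-39661 + 41512) = 23628/1851 = 23628*(1/1851) = 7876/617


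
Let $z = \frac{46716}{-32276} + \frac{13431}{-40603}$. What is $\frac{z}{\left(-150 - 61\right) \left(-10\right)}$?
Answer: $- \frac{291288588}{345645015385} \approx -0.00084274$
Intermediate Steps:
$z = - \frac{582577176}{327625607}$ ($z = 46716 \left(- \frac{1}{32276}\right) + 13431 \left(- \frac{1}{40603}\right) = - \frac{11679}{8069} - \frac{13431}{40603} = - \frac{582577176}{327625607} \approx -1.7782$)
$\frac{z}{\left(-150 - 61\right) \left(-10\right)} = - \frac{582577176}{327625607 \left(-150 - 61\right) \left(-10\right)} = - \frac{582577176}{327625607 \left(\left(-211\right) \left(-10\right)\right)} = - \frac{582577176}{327625607 \cdot 2110} = \left(- \frac{582577176}{327625607}\right) \frac{1}{2110} = - \frac{291288588}{345645015385}$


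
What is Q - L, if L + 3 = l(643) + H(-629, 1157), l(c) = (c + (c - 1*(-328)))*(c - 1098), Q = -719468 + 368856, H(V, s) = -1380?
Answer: 385141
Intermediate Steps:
Q = -350612
l(c) = (-1098 + c)*(328 + 2*c) (l(c) = (c + (c + 328))*(-1098 + c) = (c + (328 + c))*(-1098 + c) = (328 + 2*c)*(-1098 + c) = (-1098 + c)*(328 + 2*c))
L = -735753 (L = -3 + ((-360144 - 1868*643 + 2*643²) - 1380) = -3 + ((-360144 - 1201124 + 2*413449) - 1380) = -3 + ((-360144 - 1201124 + 826898) - 1380) = -3 + (-734370 - 1380) = -3 - 735750 = -735753)
Q - L = -350612 - 1*(-735753) = -350612 + 735753 = 385141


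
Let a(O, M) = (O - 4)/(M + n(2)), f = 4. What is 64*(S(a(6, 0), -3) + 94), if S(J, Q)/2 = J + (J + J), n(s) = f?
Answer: 6208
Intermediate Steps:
n(s) = 4
a(O, M) = (-4 + O)/(4 + M) (a(O, M) = (O - 4)/(M + 4) = (-4 + O)/(4 + M))
S(J, Q) = 6*J (S(J, Q) = 2*(J + (J + J)) = 2*(J + 2*J) = 2*(3*J) = 6*J)
64*(S(a(6, 0), -3) + 94) = 64*(6*((-4 + 6)/(4 + 0)) + 94) = 64*(6*(2/4) + 94) = 64*(6*((1/4)*2) + 94) = 64*(6*(1/2) + 94) = 64*(3 + 94) = 64*97 = 6208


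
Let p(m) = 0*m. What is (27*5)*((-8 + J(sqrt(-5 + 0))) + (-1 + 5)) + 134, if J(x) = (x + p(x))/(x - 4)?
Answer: -2617/7 - 180*I*sqrt(5)/7 ≈ -373.86 - 57.499*I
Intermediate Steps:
p(m) = 0
J(x) = x/(-4 + x) (J(x) = (x + 0)/(x - 4) = x/(-4 + x))
(27*5)*((-8 + J(sqrt(-5 + 0))) + (-1 + 5)) + 134 = (27*5)*((-8 + sqrt(-5 + 0)/(-4 + sqrt(-5 + 0))) + (-1 + 5)) + 134 = 135*((-8 + sqrt(-5)/(-4 + sqrt(-5))) + 4) + 134 = 135*((-8 + (I*sqrt(5))/(-4 + I*sqrt(5))) + 4) + 134 = 135*((-8 + I*sqrt(5)/(-4 + I*sqrt(5))) + 4) + 134 = 135*(-4 + I*sqrt(5)/(-4 + I*sqrt(5))) + 134 = (-540 + 135*I*sqrt(5)/(-4 + I*sqrt(5))) + 134 = -406 + 135*I*sqrt(5)/(-4 + I*sqrt(5))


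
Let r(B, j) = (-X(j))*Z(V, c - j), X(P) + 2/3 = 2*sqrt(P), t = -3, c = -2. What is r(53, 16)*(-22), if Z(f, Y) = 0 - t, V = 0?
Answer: 484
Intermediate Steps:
X(P) = -2/3 + 2*sqrt(P)
Z(f, Y) = 3 (Z(f, Y) = 0 - 1*(-3) = 0 + 3 = 3)
r(B, j) = 2 - 6*sqrt(j) (r(B, j) = -(-2/3 + 2*sqrt(j))*3 = (2/3 - 2*sqrt(j))*3 = 2 - 6*sqrt(j))
r(53, 16)*(-22) = (2 - 6*sqrt(16))*(-22) = (2 - 6*4)*(-22) = (2 - 24)*(-22) = -22*(-22) = 484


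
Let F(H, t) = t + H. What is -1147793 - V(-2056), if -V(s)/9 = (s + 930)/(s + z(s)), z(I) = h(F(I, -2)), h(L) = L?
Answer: -2361005134/2057 ≈ -1.1478e+6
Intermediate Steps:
F(H, t) = H + t
z(I) = -2 + I (z(I) = I - 2 = -2 + I)
V(s) = -9*(930 + s)/(-2 + 2*s) (V(s) = -9*(s + 930)/(s + (-2 + s)) = -9*(930 + s)/(-2 + 2*s))
-1147793 - V(-2056) = -1147793 - 9*(-930 - 1*(-2056))/(2*(-1 - 2056)) = -1147793 - 9*(-930 + 2056)/(2*(-2057)) = -1147793 - 9*(-1)*1126/(2*2057) = -1147793 - 1*(-5067/2057) = -1147793 + 5067/2057 = -2361005134/2057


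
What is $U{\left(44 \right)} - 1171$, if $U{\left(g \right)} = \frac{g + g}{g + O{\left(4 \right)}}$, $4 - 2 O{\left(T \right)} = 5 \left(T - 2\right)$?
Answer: $- \frac{47923}{41} \approx -1168.9$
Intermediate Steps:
$O{\left(T \right)} = 7 - \frac{5 T}{2}$ ($O{\left(T \right)} = 2 - \frac{5 \left(T - 2\right)}{2} = 2 - \frac{5 \left(-2 + T\right)}{2} = 2 - \frac{-10 + 5 T}{2} = 2 - \left(-5 + \frac{5 T}{2}\right) = 7 - \frac{5 T}{2}$)
$U{\left(g \right)} = \frac{2 g}{-3 + g}$ ($U{\left(g \right)} = \frac{g + g}{g + \left(7 - 10\right)} = \frac{2 g}{g + \left(7 - 10\right)} = \frac{2 g}{g - 3} = \frac{2 g}{-3 + g}$)
$U{\left(44 \right)} - 1171 = 2 \cdot 44 \frac{1}{-3 + 44} - 1171 = 2 \cdot 44 \cdot \frac{1}{41} + \left(-1210 + 39\right) = 2 \cdot 44 \cdot \frac{1}{41} - 1171 = \frac{88}{41} - 1171 = - \frac{47923}{41}$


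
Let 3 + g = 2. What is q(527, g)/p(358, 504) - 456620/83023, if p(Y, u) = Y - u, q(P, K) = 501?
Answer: -108261043/12121358 ≈ -8.9314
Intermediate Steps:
g = -1 (g = -3 + 2 = -1)
q(527, g)/p(358, 504) - 456620/83023 = 501/(358 - 1*504) - 456620/83023 = 501/(358 - 504) - 456620*1/83023 = 501/(-146) - 456620/83023 = 501*(-1/146) - 456620/83023 = -501/146 - 456620/83023 = -108261043/12121358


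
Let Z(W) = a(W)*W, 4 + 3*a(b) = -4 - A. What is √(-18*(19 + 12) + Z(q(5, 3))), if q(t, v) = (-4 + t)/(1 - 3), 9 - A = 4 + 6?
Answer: I*√20046/6 ≈ 23.597*I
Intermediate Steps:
A = -1 (A = 9 - (4 + 6) = 9 - 1*10 = 9 - 10 = -1)
a(b) = -7/3 (a(b) = -4/3 + (-4 - 1*(-1))/3 = -4/3 + (-4 + 1)/3 = -4/3 + (⅓)*(-3) = -4/3 - 1 = -7/3)
q(t, v) = 2 - t/2 (q(t, v) = (-4 + t)/(-2) = (-4 + t)*(-½) = 2 - t/2)
Z(W) = -7*W/3
√(-18*(19 + 12) + Z(q(5, 3))) = √(-18*(19 + 12) - 7*(2 - ½*5)/3) = √(-18*31 - 7*(2 - 5/2)/3) = √(-558 - 7/3*(-½)) = √(-558 + 7/6) = √(-3341/6) = I*√20046/6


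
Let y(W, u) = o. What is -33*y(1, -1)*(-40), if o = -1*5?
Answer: -6600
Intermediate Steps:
o = -5
y(W, u) = -5
-33*y(1, -1)*(-40) = -33*(-5)*(-40) = 165*(-40) = -6600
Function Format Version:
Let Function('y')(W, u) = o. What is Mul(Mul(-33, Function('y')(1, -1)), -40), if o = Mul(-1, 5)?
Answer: -6600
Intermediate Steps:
o = -5
Function('y')(W, u) = -5
Mul(Mul(-33, Function('y')(1, -1)), -40) = Mul(Mul(-33, -5), -40) = Mul(165, -40) = -6600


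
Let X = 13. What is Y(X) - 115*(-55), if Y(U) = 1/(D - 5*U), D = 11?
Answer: 341549/54 ≈ 6325.0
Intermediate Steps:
Y(U) = 1/(11 - 5*U)
Y(X) - 115*(-55) = -1/(-11 + 5*13) - 115*(-55) = -1/(-11 + 65) + 6325 = -1/54 + 6325 = 341549/54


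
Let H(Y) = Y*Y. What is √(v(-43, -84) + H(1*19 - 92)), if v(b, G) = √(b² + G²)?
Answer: √(5329 + √8905) ≈ 73.644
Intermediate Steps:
v(b, G) = √(G² + b²)
H(Y) = Y²
√(v(-43, -84) + H(1*19 - 92)) = √(√((-84)² + (-43)²) + (1*19 - 92)²) = √(√(7056 + 1849) + (19 - 92)²) = √(√8905 + (-73)²) = √(√8905 + 5329) = √(5329 + √8905)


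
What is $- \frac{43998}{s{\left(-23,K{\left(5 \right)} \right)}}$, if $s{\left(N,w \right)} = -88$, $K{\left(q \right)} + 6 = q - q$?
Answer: $\frac{21999}{44} \approx 499.98$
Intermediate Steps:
$K{\left(q \right)} = -6$ ($K{\left(q \right)} = -6 + \left(q - q\right) = -6 + 0 = -6$)
$- \frac{43998}{s{\left(-23,K{\left(5 \right)} \right)}} = - \frac{43998}{-88} = \left(-43998\right) \left(- \frac{1}{88}\right) = \frac{21999}{44}$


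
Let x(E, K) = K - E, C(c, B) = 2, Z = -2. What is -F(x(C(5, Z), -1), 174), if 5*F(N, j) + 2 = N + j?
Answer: -169/5 ≈ -33.800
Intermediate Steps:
F(N, j) = -⅖ + N/5 + j/5 (F(N, j) = -⅖ + (N + j)/5 = -⅖ + (N/5 + j/5) = -⅖ + N/5 + j/5)
-F(x(C(5, Z), -1), 174) = -(-⅖ + (-1 - 1*2)/5 + (⅕)*174) = -(-⅖ + (-1 - 2)/5 + 174/5) = -(-⅖ + (⅕)*(-3) + 174/5) = -(-⅖ - ⅗ + 174/5) = -1*169/5 = -169/5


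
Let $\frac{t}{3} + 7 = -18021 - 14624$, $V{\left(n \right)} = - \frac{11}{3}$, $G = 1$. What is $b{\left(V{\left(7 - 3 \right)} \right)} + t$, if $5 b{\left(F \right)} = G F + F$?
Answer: $- \frac{1469362}{15} \approx -97958.0$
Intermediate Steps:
$V{\left(n \right)} = - \frac{11}{3}$ ($V{\left(n \right)} = \left(-11\right) \frac{1}{3} = - \frac{11}{3}$)
$t = -97956$ ($t = -21 + 3 \left(-18021 - 14624\right) = -21 + 3 \left(-32645\right) = -21 - 97935 = -97956$)
$b{\left(F \right)} = \frac{2 F}{5}$ ($b{\left(F \right)} = \frac{1 F + F}{5} = \frac{F + F}{5} = \frac{2 F}{5}$)
$b{\left(V{\left(7 - 3 \right)} \right)} + t = \frac{2}{5} \left(- \frac{11}{3}\right) - 97956 = - \frac{22}{15} - 97956 = - \frac{1469362}{15}$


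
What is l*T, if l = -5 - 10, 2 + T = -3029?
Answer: 45465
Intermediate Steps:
T = -3031 (T = -2 - 3029 = -3031)
l = -15
l*T = -15*(-3031) = 45465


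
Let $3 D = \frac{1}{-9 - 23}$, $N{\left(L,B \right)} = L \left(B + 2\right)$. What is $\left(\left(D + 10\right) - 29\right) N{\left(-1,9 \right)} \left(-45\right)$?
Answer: $- \frac{301125}{32} \approx -9410.2$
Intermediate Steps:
$N{\left(L,B \right)} = L \left(2 + B\right)$
$D = - \frac{1}{96}$ ($D = \frac{1}{3 \left(-9 - 23\right)} = \frac{1}{3 \left(-32\right)} = \frac{1}{3} \left(- \frac{1}{32}\right) = - \frac{1}{96} \approx -0.010417$)
$\left(\left(D + 10\right) - 29\right) N{\left(-1,9 \right)} \left(-45\right) = \left(\left(- \frac{1}{96} + 10\right) - 29\right) \left(- (2 + 9)\right) \left(-45\right) = \left(\frac{959}{96} - 29\right) \left(\left(-1\right) 11\right) \left(-45\right) = \left(- \frac{1825}{96}\right) \left(-11\right) \left(-45\right) = \frac{20075}{96} \left(-45\right) = - \frac{301125}{32}$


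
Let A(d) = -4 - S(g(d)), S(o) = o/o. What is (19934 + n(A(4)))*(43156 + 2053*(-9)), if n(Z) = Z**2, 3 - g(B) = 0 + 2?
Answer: 492568161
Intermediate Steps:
g(B) = 1 (g(B) = 3 - (0 + 2) = 3 - 1*2 = 3 - 2 = 1)
S(o) = 1
A(d) = -5 (A(d) = -4 - 1*1 = -4 - 1 = -5)
(19934 + n(A(4)))*(43156 + 2053*(-9)) = (19934 + (-5)**2)*(43156 + 2053*(-9)) = (19934 + 25)*(43156 - 18477) = 19959*24679 = 492568161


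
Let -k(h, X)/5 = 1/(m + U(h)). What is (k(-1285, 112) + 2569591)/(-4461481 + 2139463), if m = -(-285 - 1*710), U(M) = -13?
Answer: -2523338357/2280221676 ≈ -1.1066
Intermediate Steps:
m = 995 (m = -(-285 - 710) = -1*(-995) = 995)
k(h, X) = -5/982 (k(h, X) = -5/(995 - 13) = -5/982)
(k(-1285, 112) + 2569591)/(-4461481 + 2139463) = (-5/982 + 2569591)/(-4461481 + 2139463) = (2523338357/982)/(-2322018) = (2523338357/982)*(-1/2322018) = -2523338357/2280221676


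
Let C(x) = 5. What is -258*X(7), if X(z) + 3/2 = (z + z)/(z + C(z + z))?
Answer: 86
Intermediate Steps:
X(z) = -3/2 + 2*z/(5 + z) (X(z) = -3/2 + (z + z)/(z + 5) = -3/2 + (2*z)/(5 + z) = -3/2 + 2*z/(5 + z))
-258*X(7) = -129*(-15 + 7)/(5 + 7) = -129*(-8)/12 = -258*(-1/3) = 86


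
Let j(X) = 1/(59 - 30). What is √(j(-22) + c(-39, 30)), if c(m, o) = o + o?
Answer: √50489/29 ≈ 7.7482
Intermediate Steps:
c(m, o) = 2*o
j(X) = 1/29
√(j(-22) + c(-39, 30)) = √(1/29 + 2*30) = √(1/29 + 60) = √(1741/29) = √50489/29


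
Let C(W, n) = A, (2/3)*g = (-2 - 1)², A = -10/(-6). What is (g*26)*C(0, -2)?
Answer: 585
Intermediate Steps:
A = 5/3 (A = -10*(-⅙) = 5/3 ≈ 1.6667)
g = 27/2 (g = 3*(-2 - 1)²/2 = (3/2)*(-3)² = (3/2)*9 = 27/2 ≈ 13.500)
C(W, n) = 5/3
(g*26)*C(0, -2) = ((27/2)*26)*(5/3) = 351*(5/3) = 585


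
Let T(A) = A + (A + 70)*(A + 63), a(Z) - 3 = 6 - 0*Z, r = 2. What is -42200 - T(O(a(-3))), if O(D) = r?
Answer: -46882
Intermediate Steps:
a(Z) = 9 (a(Z) = 3 + (6 - 0*Z) = 3 + (6 - 1*0) = 3 + (6 + 0) = 3 + 6 = 9)
O(D) = 2
T(A) = A + (63 + A)*(70 + A) (T(A) = A + (70 + A)*(63 + A) = A + (63 + A)*(70 + A))
-42200 - T(O(a(-3))) = -42200 - (4410 + 2² + 134*2) = -42200 - (4410 + 4 + 268) = -42200 - 1*4682 = -42200 - 4682 = -46882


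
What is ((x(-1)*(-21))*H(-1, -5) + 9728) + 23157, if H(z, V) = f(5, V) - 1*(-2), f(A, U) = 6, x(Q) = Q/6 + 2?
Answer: 32577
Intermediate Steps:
x(Q) = 2 + Q/6 (x(Q) = Q*(⅙) + 2 = Q/6 + 2 = 2 + Q/6)
H(z, V) = 8 (H(z, V) = 6 - 1*(-2) = 6 + 2 = 8)
((x(-1)*(-21))*H(-1, -5) + 9728) + 23157 = (((2 + (⅙)*(-1))*(-21))*8 + 9728) + 23157 = (((2 - ⅙)*(-21))*8 + 9728) + 23157 = (((11/6)*(-21))*8 + 9728) + 23157 = (-77/2*8 + 9728) + 23157 = (-308 + 9728) + 23157 = 9420 + 23157 = 32577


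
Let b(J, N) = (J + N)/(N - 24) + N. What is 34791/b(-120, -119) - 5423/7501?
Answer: -37409309707/125851778 ≈ -297.25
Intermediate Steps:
b(J, N) = N + (J + N)/(-24 + N) (b(J, N) = (J + N)/(-24 + N) + N = N + (J + N)/(-24 + N))
34791/b(-120, -119) - 5423/7501 = 34791/(((-120 + (-119)² - 23*(-119))/(-24 - 119))) - 5423/7501 = 34791/(((-120 + 14161 + 2737)/(-143))) - 5423*1/7501 = 34791/((-1/143*16778)) - 5423/7501 = 34791/(-16778/143) - 5423/7501 = 34791*(-143/16778) - 5423/7501 = -4975113/16778 - 5423/7501 = -37409309707/125851778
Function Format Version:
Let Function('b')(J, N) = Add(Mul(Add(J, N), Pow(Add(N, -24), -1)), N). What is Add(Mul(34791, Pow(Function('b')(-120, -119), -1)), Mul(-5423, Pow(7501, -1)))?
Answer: Rational(-37409309707, 125851778) ≈ -297.25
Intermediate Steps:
Function('b')(J, N) = Add(N, Mul(Pow(Add(-24, N), -1), Add(J, N))) (Function('b')(J, N) = Add(Mul(Add(J, N), Pow(Add(-24, N), -1)), N) = Add(Mul(Pow(Add(-24, N), -1), Add(J, N)), N) = Add(N, Mul(Pow(Add(-24, N), -1), Add(J, N))))
Add(Mul(34791, Pow(Function('b')(-120, -119), -1)), Mul(-5423, Pow(7501, -1))) = Add(Mul(34791, Pow(Mul(Pow(Add(-24, -119), -1), Add(-120, Pow(-119, 2), Mul(-23, -119))), -1)), Mul(-5423, Pow(7501, -1))) = Add(Mul(34791, Pow(Mul(Pow(-143, -1), Add(-120, 14161, 2737)), -1)), Mul(-5423, Rational(1, 7501))) = Add(Mul(34791, Pow(Mul(Rational(-1, 143), 16778), -1)), Rational(-5423, 7501)) = Add(Mul(34791, Pow(Rational(-16778, 143), -1)), Rational(-5423, 7501)) = Add(Mul(34791, Rational(-143, 16778)), Rational(-5423, 7501)) = Add(Rational(-4975113, 16778), Rational(-5423, 7501)) = Rational(-37409309707, 125851778)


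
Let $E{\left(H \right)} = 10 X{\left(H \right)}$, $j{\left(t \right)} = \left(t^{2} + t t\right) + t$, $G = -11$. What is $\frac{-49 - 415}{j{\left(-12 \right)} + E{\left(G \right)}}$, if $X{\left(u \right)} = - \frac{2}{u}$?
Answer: $- \frac{319}{191} \approx -1.6702$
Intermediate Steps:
$j{\left(t \right)} = t + 2 t^{2}$ ($j{\left(t \right)} = \left(t^{2} + t^{2}\right) + t = 2 t^{2} + t = t + 2 t^{2}$)
$E{\left(H \right)} = - \frac{20}{H}$ ($E{\left(H \right)} = 10 \left(- \frac{2}{H}\right) = - \frac{20}{H}$)
$\frac{-49 - 415}{j{\left(-12 \right)} + E{\left(G \right)}} = \frac{-49 - 415}{- 12 \left(1 + 2 \left(-12\right)\right) - \frac{20}{-11}} = - \frac{464}{- 12 \left(1 - 24\right) - - \frac{20}{11}} = - \frac{464}{\left(-12\right) \left(-23\right) + \frac{20}{11}} = - \frac{464}{276 + \frac{20}{11}} = - \frac{464}{\frac{3056}{11}} = \left(-464\right) \frac{11}{3056} = - \frac{319}{191}$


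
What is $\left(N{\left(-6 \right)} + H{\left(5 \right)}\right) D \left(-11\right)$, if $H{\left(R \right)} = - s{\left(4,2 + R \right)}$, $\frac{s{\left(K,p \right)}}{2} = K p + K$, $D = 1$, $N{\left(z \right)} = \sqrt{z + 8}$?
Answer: $704 - 11 \sqrt{2} \approx 688.44$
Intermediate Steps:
$N{\left(z \right)} = \sqrt{8 + z}$
$s{\left(K,p \right)} = 2 K + 2 K p$ ($s{\left(K,p \right)} = 2 \left(K p + K\right) = 2 \left(K + K p\right) = 2 K + 2 K p$)
$H{\left(R \right)} = -24 - 8 R$ ($H{\left(R \right)} = - 2 \cdot 4 \left(1 + \left(2 + R\right)\right) = - 2 \cdot 4 \left(3 + R\right) = - (24 + 8 R) = -24 - 8 R$)
$\left(N{\left(-6 \right)} + H{\left(5 \right)}\right) D \left(-11\right) = \left(\sqrt{8 - 6} - 64\right) 1 \left(-11\right) = \left(\sqrt{2} - 64\right) \left(-11\right) = \left(-64 + \sqrt{2}\right) \left(-11\right) = 704 - 11 \sqrt{2}$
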